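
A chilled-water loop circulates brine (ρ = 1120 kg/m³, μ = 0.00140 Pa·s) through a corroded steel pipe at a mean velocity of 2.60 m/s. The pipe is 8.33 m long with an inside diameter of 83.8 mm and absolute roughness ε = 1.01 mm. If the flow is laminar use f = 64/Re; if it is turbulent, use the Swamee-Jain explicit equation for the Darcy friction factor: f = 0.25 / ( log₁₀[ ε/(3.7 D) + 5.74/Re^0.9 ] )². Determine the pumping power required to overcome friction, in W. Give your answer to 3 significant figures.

Reynolds number Re = ρVD/μ = 1120 · 2.6 · 0.0838 / 0.0014 = 1.743e+05.
Re > 4000 → turbulent. Relative roughness ε/D = 0.00101/0.0838 = 0.0121. Swamee-Jain: f = 0.25/(log₁₀[0.0121/3.7 + 5.74/1.743e+05^0.9])² = 0.25/(log₁₀[0.00326 + 0.00011])² = 0.25/(-2.473)² = 0.04089.
Darcy-Weisbach: ΔP = f(L/D)(ρV²/2) = 0.04089·(8.33/0.0838)·(1120·2.6²/2) = 0.04089·99.4·3786 = 1.539e+04 Pa.
Q = V·A = 2.6·0.005515 = 0.01434 m³/s.
Pumping power P = QΔP = 0.01434·1.539e+04 = 220.6 W = 221 W.

P ≈ 221 W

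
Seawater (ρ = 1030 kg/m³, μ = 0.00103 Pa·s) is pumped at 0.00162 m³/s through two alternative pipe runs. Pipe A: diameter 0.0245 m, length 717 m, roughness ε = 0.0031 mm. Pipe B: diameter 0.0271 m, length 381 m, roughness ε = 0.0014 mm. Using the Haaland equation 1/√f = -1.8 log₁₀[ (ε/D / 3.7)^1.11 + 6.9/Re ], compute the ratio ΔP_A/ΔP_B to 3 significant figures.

Pipe A: V = Q/A = 0.00162/0.0004714 = 3.436 m/s; Re = 8.419e+04; ε/D = 0.000127; Haaland → f = 0.01899; ΔP_A = f(L/D)(ρV²/2) = 3.38e+06 Pa.
Pipe B: V = Q/A = 0.00162/0.0005768 = 2.809 m/s; Re = 7.611e+04; ε/D = 5.17e-05; Haaland → f = 0.01907; ΔP_B = f(L/D)(ρV²/2) = 1.089e+06 Pa.
ΔP_A/ΔP_B = 3.38e+06/1.089e+06 = 3.10.

ΔP_A/ΔP_B ≈ 3.10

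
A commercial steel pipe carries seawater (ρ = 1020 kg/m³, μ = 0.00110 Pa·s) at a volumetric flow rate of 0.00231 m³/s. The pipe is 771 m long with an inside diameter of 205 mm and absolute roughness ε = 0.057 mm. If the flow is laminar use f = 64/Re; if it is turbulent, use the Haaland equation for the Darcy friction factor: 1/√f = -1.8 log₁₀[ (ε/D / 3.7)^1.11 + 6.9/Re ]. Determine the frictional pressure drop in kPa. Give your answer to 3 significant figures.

ΔP ≈ 0.272 kPa

Cross-sectional area A = πD²/4 = π(0.205)²/4 = 0.03301 m²; mean velocity V = Q/A = 0.00231/0.03301 = 0.06999 m/s.
Reynolds number Re = ρVD/μ = 1020 · 0.06999 · 0.205 / 0.0011 = 1.33e+04.
Re > 4000 → turbulent. Relative roughness ε/D = 5.7e-05/0.205 = 0.000278. Haaland: 1/√f = -1.8 log₁₀[(0.000278/3.7)^1.11 + 6.9/1.33e+04] = -1.8 log₁₀[2.64e-05 + 0.000519] = 5.874, so f = 0.02898.
Darcy-Weisbach: ΔP = f(L/D)(ρV²/2) = 0.02898·(771/0.205)·(1020·0.06999²/2) = 0.02898·3761·2.498 = 272.3 Pa.
ΔP = 272.3 Pa = 0.272 kPa.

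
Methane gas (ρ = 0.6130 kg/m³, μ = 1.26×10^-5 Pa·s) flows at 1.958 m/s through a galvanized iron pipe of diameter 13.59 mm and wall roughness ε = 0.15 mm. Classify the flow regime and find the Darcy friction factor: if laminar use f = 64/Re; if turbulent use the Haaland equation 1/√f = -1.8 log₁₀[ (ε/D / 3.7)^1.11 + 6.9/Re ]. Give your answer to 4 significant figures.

Re = ρVD/μ = 0.613·1.958·0.01359/1.26e-05 = 1295.
Re < 2300 → laminar, so f = 64/Re = 0.04944 (roughness is irrelevant in laminar flow).

f ≈ 0.04944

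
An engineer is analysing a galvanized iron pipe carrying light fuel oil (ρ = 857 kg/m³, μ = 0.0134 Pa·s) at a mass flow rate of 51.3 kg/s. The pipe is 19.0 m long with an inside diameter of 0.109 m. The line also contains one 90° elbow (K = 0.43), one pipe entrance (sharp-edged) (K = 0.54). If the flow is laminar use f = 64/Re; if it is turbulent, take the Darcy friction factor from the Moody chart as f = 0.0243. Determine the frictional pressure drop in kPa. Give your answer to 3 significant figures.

A = πD²/4 = π(0.109)²/4 = 0.009331 m²; mean velocity V = ṁ/(ρA) = 51.3/(857 · 0.009331) = 6.415 m/s.
Reynolds number Re = ρVD/μ = 857 · 6.415 · 0.109 / 0.0134 = 4.472e+04.
Re > 4000 → turbulent; use the Moody-chart value f = 0.0243.
Total minor-loss coefficient ΣK = 1·0.43 + 1·0.54 = 0.97.
ΔP = [f·L/D + ΣK]·(ρV²/2) = [0.0243·19/0.109 + 0.97]·(857·6.415²/2) = [4.236 + 0.97]·1.763e+04 = 9.18e+04 Pa.
ΔP = 9.18e+04 Pa = 91.8 kPa.

ΔP ≈ 91.8 kPa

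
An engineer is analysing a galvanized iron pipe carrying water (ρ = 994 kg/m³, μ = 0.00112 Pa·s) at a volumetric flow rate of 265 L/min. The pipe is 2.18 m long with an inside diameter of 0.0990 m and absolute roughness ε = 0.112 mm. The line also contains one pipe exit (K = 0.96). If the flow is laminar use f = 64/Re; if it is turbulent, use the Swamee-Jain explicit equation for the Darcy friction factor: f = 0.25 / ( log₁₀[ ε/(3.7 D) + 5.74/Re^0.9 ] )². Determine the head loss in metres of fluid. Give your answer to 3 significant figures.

Q = 265 L/min = 265/60000 = 0.004417 m³/s.
Cross-sectional area A = πD²/4 = π(0.099)²/4 = 0.007698 m²; mean velocity V = Q/A = 0.004417/0.007698 = 0.5738 m/s.
Reynolds number Re = ρVD/μ = 994 · 0.5738 · 0.099 / 0.00112 = 5.041e+04.
Re > 4000 → turbulent. Relative roughness ε/D = 0.000112/0.099 = 0.00113. Swamee-Jain: f = 0.25/(log₁₀[0.00113/3.7 + 5.74/5.041e+04^0.9])² = 0.25/(log₁₀[0.000306 + 0.000336])² = 0.25/(-3.192)² = 0.02453.
Total minor-loss coefficient ΣK = 1·0.96 = 0.96.
ΔP = [f·L/D + ΣK]·(ρV²/2) = [0.02453·2.18/0.099 + 0.96]·(994·0.5738²/2) = [0.5401 + 0.96]·163.6 = 245.4 Pa.
Head loss h_f = ΔP/(ρg) = 245.4/(994·9.81) = 0.0252 m.

h_f ≈ 0.0252 m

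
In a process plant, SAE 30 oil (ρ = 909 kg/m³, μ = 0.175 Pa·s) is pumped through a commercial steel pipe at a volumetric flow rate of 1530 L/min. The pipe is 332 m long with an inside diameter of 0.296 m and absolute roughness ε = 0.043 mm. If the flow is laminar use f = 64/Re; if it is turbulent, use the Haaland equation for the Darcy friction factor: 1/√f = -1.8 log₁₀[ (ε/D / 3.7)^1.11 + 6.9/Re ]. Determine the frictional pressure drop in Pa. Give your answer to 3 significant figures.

Q = 1530 L/min = 1530/60000 = 0.0255 m³/s.
Cross-sectional area A = πD²/4 = π(0.296)²/4 = 0.06881 m²; mean velocity V = Q/A = 0.0255/0.06881 = 0.3706 m/s.
Reynolds number Re = ρVD/μ = 909 · 0.3706 · 0.296 / 0.175 = 569.8.
Re < 2300 → laminar flow, so f = 64/Re = 64/569.8 = 0.1123 (the turbulent correlation is not needed).
Darcy-Weisbach: ΔP = f(L/D)(ρV²/2) = 0.1123·(332/0.296)·(909·0.3706²/2) = 0.1123·1122·62.41 = 7863 Pa.

ΔP ≈ 7860 Pa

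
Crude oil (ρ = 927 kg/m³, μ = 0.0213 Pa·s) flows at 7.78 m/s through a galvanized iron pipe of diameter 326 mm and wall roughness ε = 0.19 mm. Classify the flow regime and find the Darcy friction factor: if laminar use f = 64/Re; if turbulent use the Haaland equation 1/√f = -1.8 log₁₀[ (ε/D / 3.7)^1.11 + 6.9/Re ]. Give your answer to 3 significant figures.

Re = ρVD/μ = 927·7.78·0.326/0.0213 = 1.104e+05.
Re > 4000 → turbulent. ε/D = 0.00019/0.326 = 0.000583; Haaland: 1/√f = -1.8 log₁₀[6.01e-05 + 6.25e-05] = 7.041, so f = 0.02017.

f ≈ 0.0202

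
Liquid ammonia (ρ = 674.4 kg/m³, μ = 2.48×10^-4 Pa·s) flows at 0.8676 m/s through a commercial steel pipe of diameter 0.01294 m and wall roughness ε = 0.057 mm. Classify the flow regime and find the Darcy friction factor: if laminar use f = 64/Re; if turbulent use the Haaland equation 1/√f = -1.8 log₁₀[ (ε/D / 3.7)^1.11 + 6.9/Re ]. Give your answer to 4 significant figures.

f ≈ 0.03211

Re = ρVD/μ = 674.4·0.8676·0.01294/0.000248 = 3.053e+04.
Re > 4000 → turbulent. ε/D = 5.7e-05/0.01294 = 0.0044; Haaland: 1/√f = -1.8 log₁₀[0.000568 + 0.000226] = 5.581, so f = 0.03211.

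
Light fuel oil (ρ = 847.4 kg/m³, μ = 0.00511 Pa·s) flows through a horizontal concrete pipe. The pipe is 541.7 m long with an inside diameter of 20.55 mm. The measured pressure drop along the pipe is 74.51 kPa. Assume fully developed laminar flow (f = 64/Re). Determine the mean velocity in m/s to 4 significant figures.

V ≈ 0.3552 m/s

For laminar flow, f = 64/Re with Re = ρVD/μ, so Darcy-Weisbach reduces to ΔP = 32μLV/D². Solving for V: V = ΔP·D²/(32μL) = 7.451e+04·(0.02055)²/(32·0.00511·541.7) = 0.3552 m/s.
Check: Re = ρVD/μ = 847.4·0.3552·0.02055/0.00511 = 1211 < 2300, so the laminar assumption holds.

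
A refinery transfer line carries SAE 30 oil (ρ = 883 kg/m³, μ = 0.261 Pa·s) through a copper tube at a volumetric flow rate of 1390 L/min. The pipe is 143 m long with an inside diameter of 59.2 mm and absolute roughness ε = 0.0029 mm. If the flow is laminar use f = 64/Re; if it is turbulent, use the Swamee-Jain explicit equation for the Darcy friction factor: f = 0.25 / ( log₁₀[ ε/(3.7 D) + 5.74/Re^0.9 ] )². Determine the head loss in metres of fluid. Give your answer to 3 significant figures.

h_f ≈ 331 m

Q = 1390 L/min = 1390/60000 = 0.02317 m³/s.
Cross-sectional area A = πD²/4 = π(0.0592)²/4 = 0.002753 m²; mean velocity V = Q/A = 0.02317/0.002753 = 8.416 m/s.
Reynolds number Re = ρVD/μ = 883 · 8.416 · 0.0592 / 0.261 = 1686.
Re < 2300 → laminar flow, so f = 64/Re = 64/1686 = 0.03797 (the turbulent correlation is not needed).
Darcy-Weisbach: ΔP = f(L/D)(ρV²/2) = 0.03797·(143/0.0592)·(883·8.416²/2) = 0.03797·2416·3.127e+04 = 2.868e+06 Pa.
Head loss h_f = ΔP/(ρg) = 2.868e+06/(883·9.81) = 331 m.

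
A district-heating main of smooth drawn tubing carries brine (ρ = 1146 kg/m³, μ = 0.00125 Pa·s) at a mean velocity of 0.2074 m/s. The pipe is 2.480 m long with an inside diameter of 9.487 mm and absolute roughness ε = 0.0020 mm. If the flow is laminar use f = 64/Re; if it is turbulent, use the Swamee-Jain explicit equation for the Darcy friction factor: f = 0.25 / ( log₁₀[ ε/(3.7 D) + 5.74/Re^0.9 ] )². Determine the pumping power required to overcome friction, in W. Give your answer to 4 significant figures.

Reynolds number Re = ρVD/μ = 1146 · 0.2074 · 0.009487 / 0.00125 = 1804.
Re < 2300 → laminar flow, so f = 64/Re = 64/1804 = 0.03548 (the turbulent correlation is not needed).
Darcy-Weisbach: ΔP = f(L/D)(ρV²/2) = 0.03548·(2.48/0.009487)·(1146·0.2074²/2) = 0.03548·261.4·24.65 = 228.6 Pa.
Q = V·A = 0.2074·7.069e-05 = 1.466e-05 m³/s.
Pumping power P = QΔP = 1.466e-05·228.6 = 0.0033513 W = 0.003351 W.

P ≈ 0.003351 W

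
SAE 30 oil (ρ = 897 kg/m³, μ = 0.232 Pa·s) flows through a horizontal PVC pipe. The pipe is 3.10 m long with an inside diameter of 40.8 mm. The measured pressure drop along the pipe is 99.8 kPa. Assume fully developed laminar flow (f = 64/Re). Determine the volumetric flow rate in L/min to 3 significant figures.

For laminar flow, f = 64/Re with Re = ρVD/μ, so Darcy-Weisbach reduces to ΔP = 32μLV/D². Solving for V: V = ΔP·D²/(32μL) = 9.98e+04·(0.0408)²/(32·0.232·3.1) = 7.219 m/s.
Check: Re = ρVD/μ = 897·7.219·0.0408/0.232 = 1139 < 2300, so the laminar assumption holds.
Q = V·A = 7.219·(π/4·0.0408²) = 0.009438 m³/s = 566 L/min.

Q ≈ 566 L/min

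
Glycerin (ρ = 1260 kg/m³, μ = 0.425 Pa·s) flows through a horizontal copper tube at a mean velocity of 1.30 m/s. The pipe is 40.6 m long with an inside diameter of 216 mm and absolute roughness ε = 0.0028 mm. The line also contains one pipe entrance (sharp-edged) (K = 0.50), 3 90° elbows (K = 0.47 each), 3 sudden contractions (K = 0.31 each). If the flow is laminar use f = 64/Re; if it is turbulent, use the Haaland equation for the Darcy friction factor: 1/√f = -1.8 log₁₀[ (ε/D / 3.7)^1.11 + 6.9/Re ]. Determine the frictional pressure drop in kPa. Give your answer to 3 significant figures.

ΔP ≈ 18.4 kPa

Reynolds number Re = ρVD/μ = 1260 · 1.3 · 0.216 / 0.425 = 832.5.
Re < 2300 → laminar flow, so f = 64/Re = 64/832.5 = 0.07688 (the turbulent correlation is not needed).
Total minor-loss coefficient ΣK = 1·0.5 + 3·0.47 + 3·0.31 = 2.84.
ΔP = [f·L/D + ΣK]·(ρV²/2) = [0.07688·40.6/0.216 + 2.84]·(1260·1.3²/2) = [14.45 + 2.84]·1065 = 1.841e+04 Pa.
ΔP = 1.841e+04 Pa = 18.4 kPa.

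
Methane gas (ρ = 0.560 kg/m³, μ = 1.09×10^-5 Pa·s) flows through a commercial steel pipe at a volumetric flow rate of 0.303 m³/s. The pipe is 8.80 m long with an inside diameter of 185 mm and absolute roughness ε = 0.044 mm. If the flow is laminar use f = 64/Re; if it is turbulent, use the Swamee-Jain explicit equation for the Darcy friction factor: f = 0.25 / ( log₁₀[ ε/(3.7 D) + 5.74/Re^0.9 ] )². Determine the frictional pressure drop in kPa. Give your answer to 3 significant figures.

Cross-sectional area A = πD²/4 = π(0.185)²/4 = 0.02688 m²; mean velocity V = Q/A = 0.303/0.02688 = 11.27 m/s.
Reynolds number Re = ρVD/μ = 0.56 · 11.27 · 0.185 / 1.09e-05 = 1.071e+05.
Re > 4000 → turbulent. Relative roughness ε/D = 4.4e-05/0.185 = 0.000238. Swamee-Jain: f = 0.25/(log₁₀[0.000238/3.7 + 5.74/1.071e+05^0.9])² = 0.25/(log₁₀[6.43e-05 + 0.000171])² = 0.25/(-3.629)² = 0.01898.
Darcy-Weisbach: ΔP = f(L/D)(ρV²/2) = 0.01898·(8.8/0.185)·(0.56·11.27²/2) = 0.01898·47.57·35.58 = 32.12 Pa.
ΔP = 32.12 Pa = 0.0321 kPa.

ΔP ≈ 0.0321 kPa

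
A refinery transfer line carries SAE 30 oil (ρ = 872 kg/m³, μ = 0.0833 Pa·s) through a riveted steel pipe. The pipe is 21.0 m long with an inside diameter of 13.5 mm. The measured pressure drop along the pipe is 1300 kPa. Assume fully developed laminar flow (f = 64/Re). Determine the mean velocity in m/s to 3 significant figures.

V ≈ 4.23 m/s

For laminar flow, f = 64/Re with Re = ρVD/μ, so Darcy-Weisbach reduces to ΔP = 32μLV/D². Solving for V: V = ΔP·D²/(32μL) = 1.3e+06·(0.0135)²/(32·0.0833·21) = 4.232 m/s.
Check: Re = ρVD/μ = 872·4.232·0.0135/0.0833 = 598.1 < 2300, so the laminar assumption holds.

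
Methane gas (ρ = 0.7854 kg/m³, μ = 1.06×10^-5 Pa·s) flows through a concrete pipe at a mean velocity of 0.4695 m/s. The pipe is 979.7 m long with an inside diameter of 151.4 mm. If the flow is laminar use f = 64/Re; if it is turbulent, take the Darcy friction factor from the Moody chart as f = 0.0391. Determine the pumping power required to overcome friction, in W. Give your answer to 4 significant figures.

Reynolds number Re = ρVD/μ = 0.7854 · 0.4695 · 0.1514 / 1.06e-05 = 5267.
Re > 4000 → turbulent; use the Moody-chart value f = 0.0391.
Darcy-Weisbach: ΔP = f(L/D)(ρV²/2) = 0.0391·(979.7/0.1514)·(0.7854·0.4695²/2) = 0.0391·6471·0.08656 = 21.9 Pa.
Q = V·A = 0.4695·0.018 = 0.008452 m³/s.
Pumping power P = QΔP = 0.008452·21.9 = 0.18512 W = 0.1851 W.

P ≈ 0.1851 W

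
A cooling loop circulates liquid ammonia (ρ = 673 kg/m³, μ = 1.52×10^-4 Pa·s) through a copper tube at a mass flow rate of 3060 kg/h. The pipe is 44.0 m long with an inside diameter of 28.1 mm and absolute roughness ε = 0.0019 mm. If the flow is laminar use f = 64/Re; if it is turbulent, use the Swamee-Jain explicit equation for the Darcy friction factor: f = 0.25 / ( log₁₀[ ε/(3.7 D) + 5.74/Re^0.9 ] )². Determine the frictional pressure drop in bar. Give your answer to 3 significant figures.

ΔP ≈ 0.339 bar

ṁ = 3060 kg/h = 3060/3600 = 0.85 kg/s.
A = πD²/4 = π(0.0281)²/4 = 0.0006202 m²; mean velocity V = ṁ/(ρA) = 0.85/(673 · 0.0006202) = 2.037 m/s.
Reynolds number Re = ρVD/μ = 673 · 2.037 · 0.0281 / 0.000152 = 2.534e+05.
Re > 4000 → turbulent. Relative roughness ε/D = 1.9e-06/0.0281 = 6.76e-05. Swamee-Jain: f = 0.25/(log₁₀[6.76e-05/3.7 + 5.74/2.534e+05^0.9])² = 0.25/(log₁₀[1.83e-05 + 7.86e-05])² = 0.25/(-4.014)² = 0.01552.
Darcy-Weisbach: ΔP = f(L/D)(ρV²/2) = 0.01552·(44/0.0281)·(673·2.037²/2) = 0.01552·1566·1396 = 3.391e+04 Pa.
ΔP = 3.391e+04 Pa = 0.339 bar.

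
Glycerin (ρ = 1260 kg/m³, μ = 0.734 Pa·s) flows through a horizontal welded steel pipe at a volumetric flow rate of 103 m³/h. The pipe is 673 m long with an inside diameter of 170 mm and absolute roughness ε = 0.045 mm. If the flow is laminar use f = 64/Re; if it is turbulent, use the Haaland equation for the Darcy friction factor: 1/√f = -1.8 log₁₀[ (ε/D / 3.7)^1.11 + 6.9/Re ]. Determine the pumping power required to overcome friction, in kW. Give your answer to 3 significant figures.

P ≈ 19.7 kW

Q = 103 m³/h = 103/3600 = 0.02861 m³/s.
Cross-sectional area A = πD²/4 = π(0.17)²/4 = 0.0227 m²; mean velocity V = Q/A = 0.02861/0.0227 = 1.261 m/s.
Reynolds number Re = ρVD/μ = 1260 · 1.261 · 0.17 / 0.734 = 367.8.
Re < 2300 → laminar flow, so f = 64/Re = 64/367.8 = 0.174 (the turbulent correlation is not needed).
Darcy-Weisbach: ΔP = f(L/D)(ρV²/2) = 0.174·(673/0.17)·(1260·1.261²/2) = 0.174·3959·1001 = 6.895e+05 Pa.
Pumping power P = QΔP = 0.02861·6.895e+05 = 19730 W = 19.7 kW.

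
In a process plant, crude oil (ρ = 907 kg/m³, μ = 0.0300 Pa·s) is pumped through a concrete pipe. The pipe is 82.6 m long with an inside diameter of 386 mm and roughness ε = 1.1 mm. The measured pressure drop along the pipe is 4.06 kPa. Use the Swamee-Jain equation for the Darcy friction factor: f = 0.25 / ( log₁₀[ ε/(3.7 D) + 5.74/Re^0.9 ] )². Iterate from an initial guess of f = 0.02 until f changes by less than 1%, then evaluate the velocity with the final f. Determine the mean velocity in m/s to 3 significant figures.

V ≈ 1.11 m/s

Rearranging Darcy-Weisbach: V = √(2·ΔP·D/(f·L·ρ)). With ε/D = 0.0011/0.386 = 0.00285, iterate starting from f = 0.02:
  f = 0.02 → V = √(2·4060·0.386/(0.02·82.6·907)) = 1.446 m/s; Re = ρVD/μ = 1.688e+04; f → 0.03241
  f = 0.03241 → V = 1.136 m/s; Re = 1.326e+04; f → 0.0337
  f = 0.0337 → V = 1.114 m/s; Re = 1.3e+04; f → 0.03381
Converged (Δf/f < 1%). With the final f = 0.03381: V = √(2·4060·0.386/(0.03381·82.6·907)) = 1.112 m/s.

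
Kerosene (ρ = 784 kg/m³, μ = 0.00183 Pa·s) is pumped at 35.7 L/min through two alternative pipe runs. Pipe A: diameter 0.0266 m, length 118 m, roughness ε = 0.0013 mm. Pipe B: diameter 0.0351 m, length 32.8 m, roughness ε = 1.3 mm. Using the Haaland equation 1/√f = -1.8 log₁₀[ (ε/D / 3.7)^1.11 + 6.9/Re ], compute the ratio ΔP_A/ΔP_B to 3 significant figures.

ΔP_A/ΔP_B ≈ 6.43

Pipe A: V = Q/A = 0.000595/0.0005557 = 1.071 m/s; Re = 1.22e+04; ε/D = 4.89e-05; Haaland → f = 0.02932; ΔP_A = f(L/D)(ρV²/2) = 5.844e+04 Pa.
Pipe B: V = Q/A = 0.000595/0.0009676 = 0.6149 m/s; Re = 9247; ε/D = 0.037; Haaland → f = 0.06561; ΔP_B = f(L/D)(ρV²/2) = 9088 Pa.
ΔP_A/ΔP_B = 5.844e+04/9088 = 6.43.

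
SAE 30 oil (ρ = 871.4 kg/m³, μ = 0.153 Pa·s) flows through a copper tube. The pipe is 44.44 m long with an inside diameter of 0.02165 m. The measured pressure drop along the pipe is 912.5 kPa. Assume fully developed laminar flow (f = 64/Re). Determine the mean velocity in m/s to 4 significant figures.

For laminar flow, f = 64/Re with Re = ρVD/μ, so Darcy-Weisbach reduces to ΔP = 32μLV/D². Solving for V: V = ΔP·D²/(32μL) = 9.125e+05·(0.02165)²/(32·0.153·44.44) = 1.966 m/s.
Check: Re = ρVD/μ = 871.4·1.966·0.02165/0.153 = 242.4 < 2300, so the laminar assumption holds.

V ≈ 1.966 m/s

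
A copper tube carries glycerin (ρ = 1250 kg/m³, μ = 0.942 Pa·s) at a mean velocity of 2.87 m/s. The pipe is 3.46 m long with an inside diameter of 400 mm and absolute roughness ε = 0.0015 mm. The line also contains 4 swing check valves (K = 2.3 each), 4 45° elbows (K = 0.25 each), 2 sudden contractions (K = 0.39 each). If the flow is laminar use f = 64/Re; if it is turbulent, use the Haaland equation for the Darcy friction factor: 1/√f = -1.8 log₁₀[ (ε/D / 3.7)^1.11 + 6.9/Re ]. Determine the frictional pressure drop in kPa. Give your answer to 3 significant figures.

Reynolds number Re = ρVD/μ = 1250 · 2.87 · 0.4 / 0.942 = 1523.
Re < 2300 → laminar flow, so f = 64/Re = 64/1523 = 0.04201 (the turbulent correlation is not needed).
Total minor-loss coefficient ΣK = 4·2.3 + 4·0.25 + 2·0.39 = 11.
ΔP = [f·L/D + ΣK]·(ρV²/2) = [0.04201·3.46/0.4 + 11]·(1250·2.87²/2) = [0.3634 + 11]·5148 = 5.84e+04 Pa.
ΔP = 5.84e+04 Pa = 58.4 kPa.

ΔP ≈ 58.4 kPa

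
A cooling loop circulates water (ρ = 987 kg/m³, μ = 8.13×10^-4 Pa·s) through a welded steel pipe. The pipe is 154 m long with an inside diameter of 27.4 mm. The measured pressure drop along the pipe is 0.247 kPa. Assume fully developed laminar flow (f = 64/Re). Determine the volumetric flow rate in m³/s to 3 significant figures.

Q ≈ 2.73×10^-5 m³/s

For laminar flow, f = 64/Re with Re = ρVD/μ, so Darcy-Weisbach reduces to ΔP = 32μLV/D². Solving for V: V = ΔP·D²/(32μL) = 247·(0.0274)²/(32·0.000813·154) = 0.04628 m/s.
Check: Re = ρVD/μ = 987·0.04628·0.0274/0.000813 = 1540 < 2300, so the laminar assumption holds.
Q = V·A = 0.04628·(π/4·0.0274²) = 2.729e-05 m³/s = 2.73×10^-5 m³/s.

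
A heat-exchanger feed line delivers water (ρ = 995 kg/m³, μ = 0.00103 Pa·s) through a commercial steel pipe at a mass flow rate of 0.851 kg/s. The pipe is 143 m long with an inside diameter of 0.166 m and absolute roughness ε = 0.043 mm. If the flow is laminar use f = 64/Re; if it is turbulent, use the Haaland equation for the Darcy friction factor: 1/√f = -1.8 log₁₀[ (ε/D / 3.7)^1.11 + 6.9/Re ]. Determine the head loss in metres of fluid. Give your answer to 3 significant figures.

A = πD²/4 = π(0.166)²/4 = 0.02164 m²; mean velocity V = ṁ/(ρA) = 0.851/(995 · 0.02164) = 0.03952 m/s.
Reynolds number Re = ρVD/μ = 995 · 0.03952 · 0.166 / 0.00103 = 6337.
Re > 4000 → turbulent. Relative roughness ε/D = 4.3e-05/0.166 = 0.000259. Haaland: 1/√f = -1.8 log₁₀[(0.000259/3.7)^1.11 + 6.9/6337] = -1.8 log₁₀[2.44e-05 + 0.00109] = 5.316, so f = 0.03538.
Darcy-Weisbach: ΔP = f(L/D)(ρV²/2) = 0.03538·(143/0.166)·(995·0.03952²/2) = 0.03538·861.4·0.777 = 23.68 Pa.
Head loss h_f = ΔP/(ρg) = 23.68/(995·9.81) = 0.00243 m.

h_f ≈ 0.00243 m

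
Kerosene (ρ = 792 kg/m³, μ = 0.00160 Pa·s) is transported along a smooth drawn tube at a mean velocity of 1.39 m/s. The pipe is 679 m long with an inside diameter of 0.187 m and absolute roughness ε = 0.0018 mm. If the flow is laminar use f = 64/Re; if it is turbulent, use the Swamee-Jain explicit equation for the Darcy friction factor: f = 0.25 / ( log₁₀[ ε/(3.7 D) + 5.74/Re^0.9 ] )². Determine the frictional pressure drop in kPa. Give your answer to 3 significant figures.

ΔP ≈ 47.3 kPa

Reynolds number Re = ρVD/μ = 792 · 1.39 · 0.187 / 0.0016 = 1.287e+05.
Re > 4000 → turbulent. Relative roughness ε/D = 1.8e-06/0.187 = 9.63e-06. Swamee-Jain: f = 0.25/(log₁₀[9.63e-06/3.7 + 5.74/1.287e+05^0.9])² = 0.25/(log₁₀[2.6e-06 + 0.000145])² = 0.25/(-3.832)² = 0.01703.
Darcy-Weisbach: ΔP = f(L/D)(ρV²/2) = 0.01703·(679/0.187)·(792·1.39²/2) = 0.01703·3631·765.1 = 4.73e+04 Pa.
ΔP = 4.73e+04 Pa = 47.3 kPa.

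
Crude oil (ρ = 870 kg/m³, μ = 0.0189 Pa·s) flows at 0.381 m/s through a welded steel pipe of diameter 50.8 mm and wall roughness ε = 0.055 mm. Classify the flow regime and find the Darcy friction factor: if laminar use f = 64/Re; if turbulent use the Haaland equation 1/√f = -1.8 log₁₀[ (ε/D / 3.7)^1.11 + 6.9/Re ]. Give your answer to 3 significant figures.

Re = ρVD/μ = 870·0.381·0.0508/0.0189 = 890.9.
Re < 2300 → laminar, so f = 64/Re = 0.07183 (roughness is irrelevant in laminar flow).

f ≈ 0.0718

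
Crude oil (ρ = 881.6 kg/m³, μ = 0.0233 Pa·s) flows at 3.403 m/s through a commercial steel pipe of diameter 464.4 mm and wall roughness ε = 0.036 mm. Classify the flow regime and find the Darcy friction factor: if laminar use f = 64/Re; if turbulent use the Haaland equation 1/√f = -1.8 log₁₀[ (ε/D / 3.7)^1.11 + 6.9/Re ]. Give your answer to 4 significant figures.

Re = ρVD/μ = 881.6·3.403·0.4644/0.0233 = 5.98e+04.
Re > 4000 → turbulent. ε/D = 3.6e-05/0.4644 = 7.75e-05; Haaland: 1/√f = -1.8 log₁₀[6.41e-06 + 0.000115] = 7.046, so f = 0.02014.

f ≈ 0.02014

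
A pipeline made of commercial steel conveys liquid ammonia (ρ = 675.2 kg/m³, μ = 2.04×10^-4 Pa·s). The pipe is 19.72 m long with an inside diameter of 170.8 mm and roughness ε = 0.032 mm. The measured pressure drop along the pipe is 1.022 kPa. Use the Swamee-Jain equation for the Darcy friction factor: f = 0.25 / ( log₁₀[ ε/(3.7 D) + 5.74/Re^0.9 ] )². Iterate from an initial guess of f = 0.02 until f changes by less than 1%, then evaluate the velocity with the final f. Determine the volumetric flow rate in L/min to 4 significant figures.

Q ≈ 1823 L/min

Rearranging Darcy-Weisbach: V = √(2·ΔP·D/(f·L·ρ)). With ε/D = 3.2e-05/0.1708 = 0.000187, iterate starting from f = 0.02:
  f = 0.02 → V = √(2·1022·0.1708/(0.02·19.72·675.2)) = 1.145 m/s; Re = ρVD/μ = 6.473e+05; f → 0.01507
  f = 0.01507 → V = 1.319 m/s; Re = 7.458e+05; f → 0.01491
  f = 0.01491 → V = 1.326 m/s; Re = 7.497e+05; f → 0.0149
Converged (Δf/f < 1%). With the final f = 0.0149: V = √(2·1022·0.1708/(0.0149·19.72·675.2)) = 1.326 m/s.
Q = V·A = 1.326·(π/4·0.1708²) = 0.03039 m³/s = 1823 L/min.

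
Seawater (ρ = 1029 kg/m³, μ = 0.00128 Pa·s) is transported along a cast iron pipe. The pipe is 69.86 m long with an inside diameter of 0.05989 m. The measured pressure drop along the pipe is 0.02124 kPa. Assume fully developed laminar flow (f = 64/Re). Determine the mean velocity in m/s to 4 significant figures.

V ≈ 0.02662 m/s

For laminar flow, f = 64/Re with Re = ρVD/μ, so Darcy-Weisbach reduces to ΔP = 32μLV/D². Solving for V: V = ΔP·D²/(32μL) = 21.24·(0.05989)²/(32·0.00128·69.86) = 0.02662 m/s.
Check: Re = ρVD/μ = 1029·0.02662·0.05989/0.00128 = 1282 < 2300, so the laminar assumption holds.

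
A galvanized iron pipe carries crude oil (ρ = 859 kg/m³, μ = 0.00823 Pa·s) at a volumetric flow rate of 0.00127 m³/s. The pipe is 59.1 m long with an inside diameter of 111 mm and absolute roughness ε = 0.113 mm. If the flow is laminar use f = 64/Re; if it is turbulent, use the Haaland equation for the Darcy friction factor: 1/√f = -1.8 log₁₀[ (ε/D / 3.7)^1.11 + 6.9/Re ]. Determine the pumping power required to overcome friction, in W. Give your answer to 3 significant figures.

Cross-sectional area A = πD²/4 = π(0.111)²/4 = 0.009677 m²; mean velocity V = Q/A = 0.00127/0.009677 = 0.1312 m/s.
Reynolds number Re = ρVD/μ = 859 · 0.1312 · 0.111 / 0.00823 = 1520.
Re < 2300 → laminar flow, so f = 64/Re = 64/1520 = 0.04209 (the turbulent correlation is not needed).
Darcy-Weisbach: ΔP = f(L/D)(ρV²/2) = 0.04209·(59.1/0.111)·(859·0.1312²/2) = 0.04209·532.4·7.398 = 165.8 Pa.
Pumping power P = QΔP = 0.00127·165.8 = 0.2106 W = 0.211 W.

P ≈ 0.211 W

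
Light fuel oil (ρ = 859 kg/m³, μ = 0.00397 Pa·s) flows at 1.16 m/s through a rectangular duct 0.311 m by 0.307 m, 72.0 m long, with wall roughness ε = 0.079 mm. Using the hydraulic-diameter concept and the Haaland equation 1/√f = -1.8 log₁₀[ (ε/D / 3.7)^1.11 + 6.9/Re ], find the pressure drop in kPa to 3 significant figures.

Hydraulic diameter D_h = 4A/P = 4·(0.311·0.307)/(2·(0.311+0.307)) = 0.3819/1.236 = 0.309 m.
Re = ρVD_h/μ = 859·1.16·0.309/0.00397 = 7.755e+04.
ε/D_h = 7.9e-05/0.309 = 0.000256; Haaland gives 1/√f = -1.8 log₁₀[2.41e-05+8.9e-05] = 7.104, so f = 0.01981.
ΔP = f(L/D_h)(ρV²/2) = 0.01981·72/0.309·577.9 = 2668 Pa.
ΔP = 2.67 kPa.

ΔP ≈ 2.67 kPa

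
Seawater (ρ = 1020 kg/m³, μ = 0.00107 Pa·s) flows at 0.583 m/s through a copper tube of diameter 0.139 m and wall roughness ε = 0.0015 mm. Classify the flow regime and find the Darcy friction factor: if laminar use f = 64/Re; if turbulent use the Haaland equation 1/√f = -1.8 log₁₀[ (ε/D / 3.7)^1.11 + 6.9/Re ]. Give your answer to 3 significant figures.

f ≈ 0.0189

Re = ρVD/μ = 1020·0.583·0.139/0.00107 = 7.725e+04.
Re > 4000 → turbulent. ε/D = 1.5e-06/0.139 = 1.08e-05; Haaland: 1/√f = -1.8 log₁₀[7.18e-07 + 8.93e-05] = 7.282, so f = 0.01886.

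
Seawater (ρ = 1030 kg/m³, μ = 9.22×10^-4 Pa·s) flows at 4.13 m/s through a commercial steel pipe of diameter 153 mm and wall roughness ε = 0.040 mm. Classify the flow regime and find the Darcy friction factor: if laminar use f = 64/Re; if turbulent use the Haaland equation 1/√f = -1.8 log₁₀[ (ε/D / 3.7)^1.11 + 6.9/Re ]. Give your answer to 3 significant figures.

f ≈ 0.0155

Re = ρVD/μ = 1030·4.13·0.153/0.000922 = 7.059e+05.
Re > 4000 → turbulent. ε/D = 4e-05/0.153 = 0.000261; Haaland: 1/√f = -1.8 log₁₀[2.47e-05 + 9.77e-06] = 8.033, so f = 0.0155.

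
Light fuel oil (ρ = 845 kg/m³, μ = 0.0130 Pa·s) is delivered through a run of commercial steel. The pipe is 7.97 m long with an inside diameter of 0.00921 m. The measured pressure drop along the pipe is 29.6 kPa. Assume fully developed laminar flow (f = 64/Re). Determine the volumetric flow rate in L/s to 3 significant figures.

For laminar flow, f = 64/Re with Re = ρVD/μ, so Darcy-Weisbach reduces to ΔP = 32μLV/D². Solving for V: V = ΔP·D²/(32μL) = 2.96e+04·(0.00921)²/(32·0.013·7.97) = 0.7573 m/s.
Check: Re = ρVD/μ = 845·0.7573·0.00921/0.013 = 453.3 < 2300, so the laminar assumption holds.
Q = V·A = 0.7573·(π/4·0.00921²) = 5.045e-05 m³/s = 0.0505 L/s.

Q ≈ 0.0505 L/s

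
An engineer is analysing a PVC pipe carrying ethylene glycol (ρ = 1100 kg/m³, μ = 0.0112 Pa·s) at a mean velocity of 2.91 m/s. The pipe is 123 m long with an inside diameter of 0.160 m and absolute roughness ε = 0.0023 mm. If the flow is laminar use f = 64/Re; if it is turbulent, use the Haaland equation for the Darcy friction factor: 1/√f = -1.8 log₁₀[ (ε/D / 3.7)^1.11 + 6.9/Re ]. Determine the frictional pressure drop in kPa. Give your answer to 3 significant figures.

ΔP ≈ 75.8 kPa

Reynolds number Re = ρVD/μ = 1100 · 2.91 · 0.16 / 0.0112 = 4.573e+04.
Re > 4000 → turbulent. Relative roughness ε/D = 2.3e-06/0.16 = 1.44e-05. Haaland: 1/√f = -1.8 log₁₀[(1.44e-05/3.7)^1.11 + 6.9/4.573e+04] = -1.8 log₁₀[9.87e-07 + 0.000151] = 6.873, so f = 0.02117.
Darcy-Weisbach: ΔP = f(L/D)(ρV²/2) = 0.02117·(123/0.16)·(1100·2.91²/2) = 0.02117·768.8·4657 = 7.579e+04 Pa.
ΔP = 7.579e+04 Pa = 75.8 kPa.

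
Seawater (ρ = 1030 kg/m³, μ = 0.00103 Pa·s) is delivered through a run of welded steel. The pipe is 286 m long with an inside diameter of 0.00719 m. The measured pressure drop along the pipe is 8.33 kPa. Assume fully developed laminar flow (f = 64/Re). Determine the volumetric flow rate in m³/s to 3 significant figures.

For laminar flow, f = 64/Re with Re = ρVD/μ, so Darcy-Weisbach reduces to ΔP = 32μLV/D². Solving for V: V = ΔP·D²/(32μL) = 8330·(0.00719)²/(32·0.00103·286) = 0.04568 m/s.
Check: Re = ρVD/μ = 1030·0.04568·0.00719/0.00103 = 328.5 < 2300, so the laminar assumption holds.
Q = V·A = 0.04568·(π/4·0.00719²) = 1.855e-06 m³/s = 1.85×10^-6 m³/s.

Q ≈ 1.85×10^-6 m³/s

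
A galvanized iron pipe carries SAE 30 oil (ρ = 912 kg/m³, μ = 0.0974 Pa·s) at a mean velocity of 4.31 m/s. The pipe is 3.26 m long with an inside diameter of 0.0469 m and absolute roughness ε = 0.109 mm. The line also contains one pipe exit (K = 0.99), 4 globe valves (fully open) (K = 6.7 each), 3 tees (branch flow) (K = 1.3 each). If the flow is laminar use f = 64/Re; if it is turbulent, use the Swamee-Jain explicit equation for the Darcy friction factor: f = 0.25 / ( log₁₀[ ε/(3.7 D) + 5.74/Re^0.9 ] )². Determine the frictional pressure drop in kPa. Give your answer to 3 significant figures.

Reynolds number Re = ρVD/μ = 912 · 4.31 · 0.0469 / 0.0974 = 1893.
Re < 2300 → laminar flow, so f = 64/Re = 64/1893 = 0.03381 (the turbulent correlation is not needed).
Total minor-loss coefficient ΣK = 1·0.99 + 4·6.7 + 3·1.3 = 31.7.
ΔP = [f·L/D + ΣK]·(ρV²/2) = [0.03381·3.26/0.0469 + 31.7]·(912·4.31²/2) = [2.35 + 31.7]·8471 = 2.883e+05 Pa.
ΔP = 2.883e+05 Pa = 288 kPa.

ΔP ≈ 288 kPa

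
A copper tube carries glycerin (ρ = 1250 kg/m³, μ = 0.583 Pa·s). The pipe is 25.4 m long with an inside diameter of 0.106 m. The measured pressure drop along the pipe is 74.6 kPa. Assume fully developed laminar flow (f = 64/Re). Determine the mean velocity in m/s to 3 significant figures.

For laminar flow, f = 64/Re with Re = ρVD/μ, so Darcy-Weisbach reduces to ΔP = 32μLV/D². Solving for V: V = ΔP·D²/(32μL) = 7.46e+04·(0.106)²/(32·0.583·25.4) = 1.769 m/s.
Check: Re = ρVD/μ = 1250·1.769·0.106/0.583 = 402 < 2300, so the laminar assumption holds.

V ≈ 1.77 m/s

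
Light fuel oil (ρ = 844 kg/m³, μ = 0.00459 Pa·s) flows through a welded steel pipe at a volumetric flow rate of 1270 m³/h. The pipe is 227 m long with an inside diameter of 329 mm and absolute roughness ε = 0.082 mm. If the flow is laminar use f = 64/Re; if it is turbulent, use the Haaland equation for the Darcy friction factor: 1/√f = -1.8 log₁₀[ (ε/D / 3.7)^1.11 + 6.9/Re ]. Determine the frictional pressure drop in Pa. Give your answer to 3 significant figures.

Q = 1270 m³/h = 1270/3600 = 0.3528 m³/s.
Cross-sectional area A = πD²/4 = π(0.329)²/4 = 0.08501 m²; mean velocity V = Q/A = 0.3528/0.08501 = 4.15 m/s.
Reynolds number Re = ρVD/μ = 844 · 4.15 · 0.329 / 0.00459 = 2.51e+05.
Re > 4000 → turbulent. Relative roughness ε/D = 8.2e-05/0.329 = 0.000249. Haaland: 1/√f = -1.8 log₁₀[(0.000249/3.7)^1.11 + 6.9/2.51e+05] = -1.8 log₁₀[2.34e-05 + 2.75e-05] = 7.728, so f = 0.01674.
Darcy-Weisbach: ΔP = f(L/D)(ρV²/2) = 0.01674·(227/0.329)·(844·4.15²/2) = 0.01674·690·7267 = 8.396e+04 Pa.

ΔP ≈ 84000 Pa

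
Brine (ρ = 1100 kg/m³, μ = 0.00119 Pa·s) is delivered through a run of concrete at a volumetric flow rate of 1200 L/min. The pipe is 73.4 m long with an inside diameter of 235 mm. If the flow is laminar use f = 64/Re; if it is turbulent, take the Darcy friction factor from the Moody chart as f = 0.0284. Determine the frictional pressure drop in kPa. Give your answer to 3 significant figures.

ΔP ≈ 1.04 kPa

Q = 1200 L/min = 1200/60000 = 0.02 m³/s.
Cross-sectional area A = πD²/4 = π(0.235)²/4 = 0.04337 m²; mean velocity V = Q/A = 0.02/0.04337 = 0.4611 m/s.
Reynolds number Re = ρVD/μ = 1100 · 0.4611 · 0.235 / 0.00119 = 1.002e+05.
Re > 4000 → turbulent; use the Moody-chart value f = 0.0284.
Darcy-Weisbach: ΔP = f(L/D)(ρV²/2) = 0.0284·(73.4/0.235)·(1100·0.4611²/2) = 0.0284·312.3·116.9 = 1037 Pa.
ΔP = 1037 Pa = 1.04 kPa.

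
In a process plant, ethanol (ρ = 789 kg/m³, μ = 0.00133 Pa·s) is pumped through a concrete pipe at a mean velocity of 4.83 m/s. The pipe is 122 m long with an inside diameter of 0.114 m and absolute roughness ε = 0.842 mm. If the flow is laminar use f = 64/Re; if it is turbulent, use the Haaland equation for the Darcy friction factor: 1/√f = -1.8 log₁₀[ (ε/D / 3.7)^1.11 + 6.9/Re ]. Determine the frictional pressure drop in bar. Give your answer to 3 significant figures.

ΔP ≈ 3.41 bar

Reynolds number Re = ρVD/μ = 789 · 4.83 · 0.114 / 0.00133 = 3.266e+05.
Re > 4000 → turbulent. Relative roughness ε/D = 0.000842/0.114 = 0.00739. Haaland: 1/√f = -1.8 log₁₀[(0.00739/3.7)^1.11 + 6.9/3.266e+05] = -1.8 log₁₀[0.00101 + 2.11e-05] = 5.378, so f = 0.03458.
Darcy-Weisbach: ΔP = f(L/D)(ρV²/2) = 0.03458·(122/0.114)·(789·4.83²/2) = 0.03458·1070·9203 = 3.405e+05 Pa.
ΔP = 3.405e+05 Pa = 3.41 bar.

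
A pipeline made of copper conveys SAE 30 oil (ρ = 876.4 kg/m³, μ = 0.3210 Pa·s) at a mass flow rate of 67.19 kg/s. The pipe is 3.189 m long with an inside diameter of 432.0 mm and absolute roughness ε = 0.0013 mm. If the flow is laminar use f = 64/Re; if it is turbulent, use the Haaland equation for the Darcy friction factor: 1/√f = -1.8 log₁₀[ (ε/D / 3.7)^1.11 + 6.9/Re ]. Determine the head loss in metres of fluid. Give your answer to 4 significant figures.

A = πD²/4 = π(0.432)²/4 = 0.1466 m²; mean velocity V = ṁ/(ρA) = 67.19/(876.4 · 0.1466) = 0.5231 m/s.
Reynolds number Re = ρVD/μ = 876.4 · 0.5231 · 0.432 / 0.321 = 616.9.
Re < 2300 → laminar flow, so f = 64/Re = 64/616.9 = 0.1037 (the turbulent correlation is not needed).
Darcy-Weisbach: ΔP = f(L/D)(ρV²/2) = 0.1037·(3.189/0.432)·(876.4·0.5231²/2) = 0.1037·7.382·119.9 = 91.81 Pa.
Head loss h_f = ΔP/(ρg) = 91.81/(876.4·9.81) = 0.01068 m.

h_f ≈ 0.01068 m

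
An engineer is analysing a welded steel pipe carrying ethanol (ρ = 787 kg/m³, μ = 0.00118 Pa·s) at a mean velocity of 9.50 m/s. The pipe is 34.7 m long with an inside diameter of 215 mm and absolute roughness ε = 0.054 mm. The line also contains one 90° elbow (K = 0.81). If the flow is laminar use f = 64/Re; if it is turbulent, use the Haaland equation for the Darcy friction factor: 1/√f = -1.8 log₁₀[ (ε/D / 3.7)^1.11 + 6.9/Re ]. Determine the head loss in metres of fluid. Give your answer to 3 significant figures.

h_f ≈ 14.8 m

Reynolds number Re = ρVD/μ = 787 · 9.5 · 0.215 / 0.00118 = 1.362e+06.
Re > 4000 → turbulent. Relative roughness ε/D = 5.4e-05/0.215 = 0.000251. Haaland: 1/√f = -1.8 log₁₀[(0.000251/3.7)^1.11 + 6.9/1.362e+06] = -1.8 log₁₀[2.36e-05 + 5.07e-06] = 8.176, so f = 0.01496.
Total minor-loss coefficient ΣK = 1·0.81 = 0.81.
ΔP = [f·L/D + ΣK]·(ρV²/2) = [0.01496·34.7/0.215 + 0.81]·(787·9.5²/2) = [2.414 + 0.81]·3.551e+04 = 1.145e+05 Pa.
Head loss h_f = ΔP/(ρg) = 1.145e+05/(787·9.81) = 14.8 m.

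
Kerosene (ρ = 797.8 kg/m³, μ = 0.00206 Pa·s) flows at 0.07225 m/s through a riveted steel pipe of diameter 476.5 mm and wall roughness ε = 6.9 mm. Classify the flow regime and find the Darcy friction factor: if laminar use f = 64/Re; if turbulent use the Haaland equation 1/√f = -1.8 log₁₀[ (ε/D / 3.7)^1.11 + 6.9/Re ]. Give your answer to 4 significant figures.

Re = ρVD/μ = 797.8·0.07225·0.4765/0.00206 = 1.333e+04.
Re > 4000 → turbulent. ε/D = 0.0069/0.4765 = 0.0145; Haaland: 1/√f = -1.8 log₁₀[0.00213 + 0.000518] = 4.64, so f = 0.04645.

f ≈ 0.04645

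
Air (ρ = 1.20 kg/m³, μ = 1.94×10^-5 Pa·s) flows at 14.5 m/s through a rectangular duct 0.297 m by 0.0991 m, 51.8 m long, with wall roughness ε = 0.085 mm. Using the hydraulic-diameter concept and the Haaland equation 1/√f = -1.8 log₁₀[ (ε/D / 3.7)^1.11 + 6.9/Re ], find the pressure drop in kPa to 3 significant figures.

Hydraulic diameter D_h = 4A/P = 4·(0.297·0.0991)/(2·(0.297+0.0991)) = 0.1177/0.7922 = 0.1486 m.
Re = ρVD_h/μ = 1.2·14.5·0.1486/1.94e-05 = 1.333e+05.
ε/D_h = 8.5e-05/0.1486 = 0.000572; Haaland gives 1/√f = -1.8 log₁₀[5.89e-05+5.18e-05] = 7.121, so f = 0.01972.
ΔP = f(L/D_h)(ρV²/2) = 0.01972·51.8/0.1486·126.1 = 867.1 Pa.
ΔP = 0.867 kPa.

ΔP ≈ 0.867 kPa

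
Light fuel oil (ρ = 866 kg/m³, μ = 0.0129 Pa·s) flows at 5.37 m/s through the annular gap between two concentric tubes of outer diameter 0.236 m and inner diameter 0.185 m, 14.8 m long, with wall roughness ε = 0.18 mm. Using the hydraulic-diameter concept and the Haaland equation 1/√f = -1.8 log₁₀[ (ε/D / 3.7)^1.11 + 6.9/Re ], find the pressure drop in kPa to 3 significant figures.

Hydraulic diameter D_h = 4A/P = D_o - D_i = 0.236 - 0.185 = 0.051 m.
Re = ρVD_h/μ = 866·5.37·0.051/0.0129 = 1.839e+04.
ε/D_h = 0.00018/0.051 = 0.00353; Haaland gives 1/√f = -1.8 log₁₀[0.000444+0.000375] = 5.556, so f = 0.0324.
ΔP = f(L/D_h)(ρV²/2) = 0.0324·14.8/0.051·1.249e+04 = 1.174e+05 Pa.
ΔP = 117 kPa.

ΔP ≈ 117 kPa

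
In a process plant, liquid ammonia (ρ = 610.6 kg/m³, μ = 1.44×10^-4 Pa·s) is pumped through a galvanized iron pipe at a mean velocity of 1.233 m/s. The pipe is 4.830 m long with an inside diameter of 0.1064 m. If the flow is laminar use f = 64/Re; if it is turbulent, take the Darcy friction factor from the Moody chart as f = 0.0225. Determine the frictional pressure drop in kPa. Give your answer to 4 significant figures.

Reynolds number Re = ρVD/μ = 610.6 · 1.233 · 0.1064 / 0.000144 = 5.563e+05.
Re > 4000 → turbulent; use the Moody-chart value f = 0.0225.
Darcy-Weisbach: ΔP = f(L/D)(ρV²/2) = 0.0225·(4.83/0.1064)·(610.6·1.233²/2) = 0.0225·45.39·464.1 = 474.1 Pa.
ΔP = 474.1 Pa = 0.4741 kPa.

ΔP ≈ 0.4741 kPa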